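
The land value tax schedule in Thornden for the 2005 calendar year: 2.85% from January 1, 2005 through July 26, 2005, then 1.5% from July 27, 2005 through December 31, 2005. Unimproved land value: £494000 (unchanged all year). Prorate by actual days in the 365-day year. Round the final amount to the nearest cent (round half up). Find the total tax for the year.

£11192.15

January 1 – July 26, 2005: 207 days at 2.85% → £494000 × 2.85% × 207/365 = £7984.5288
July 27 – December 31, 2005: 158 days at 1.5% → £494000 × 1.5% × 158/365 = £3207.6164
Total = £11192.1452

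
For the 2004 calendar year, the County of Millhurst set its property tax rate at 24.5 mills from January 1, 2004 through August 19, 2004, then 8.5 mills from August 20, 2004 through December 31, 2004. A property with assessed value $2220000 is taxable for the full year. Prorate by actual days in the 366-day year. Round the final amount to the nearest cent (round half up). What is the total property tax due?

January 1 – August 19, 2004: 232 days at 24.5 mills → $2220000 × 2.45% × 232/366 = $34476.7213
August 20 – December 31, 2004: 134 days at 8.5 mills → $2220000 × 0.85% × 134/366 = $6908.6885
Total = $41385.4098

$41385.41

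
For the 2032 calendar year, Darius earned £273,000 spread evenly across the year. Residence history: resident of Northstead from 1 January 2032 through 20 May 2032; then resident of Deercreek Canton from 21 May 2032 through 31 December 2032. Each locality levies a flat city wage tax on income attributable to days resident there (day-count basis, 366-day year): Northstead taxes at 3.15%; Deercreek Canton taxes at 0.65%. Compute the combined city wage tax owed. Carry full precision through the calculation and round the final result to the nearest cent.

Northstead, 1 January – 20 May 2032: 141 days → £273,000 × 3.15% × 141/366 = £3,312.9221
Deercreek Canton, 21 May – 31 December 2032: 225 days → £273,000 × 0.65% × 225/366 = £1,090.8811
Total = £4,403.8033

£4,403.80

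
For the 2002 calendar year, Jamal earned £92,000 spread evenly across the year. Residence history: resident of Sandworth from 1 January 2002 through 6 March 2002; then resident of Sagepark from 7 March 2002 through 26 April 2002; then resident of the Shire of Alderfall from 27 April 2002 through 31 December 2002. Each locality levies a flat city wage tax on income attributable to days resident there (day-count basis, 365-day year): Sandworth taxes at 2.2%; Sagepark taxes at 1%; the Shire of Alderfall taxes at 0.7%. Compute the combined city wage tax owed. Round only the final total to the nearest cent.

£928.32

Sandworth, 1 January – 6 March 2002: 65 days → £92,000 × 2.2% × 65/365 = £360.4384
Sagepark, 7 March – 26 April 2002: 51 days → £92,000 × 1% × 51/365 = £128.5479
The Shire of Alderfall, 27 April – 31 December 2002: 249 days → £92,000 × 0.7% × 249/365 = £439.3315
Total = £928.3178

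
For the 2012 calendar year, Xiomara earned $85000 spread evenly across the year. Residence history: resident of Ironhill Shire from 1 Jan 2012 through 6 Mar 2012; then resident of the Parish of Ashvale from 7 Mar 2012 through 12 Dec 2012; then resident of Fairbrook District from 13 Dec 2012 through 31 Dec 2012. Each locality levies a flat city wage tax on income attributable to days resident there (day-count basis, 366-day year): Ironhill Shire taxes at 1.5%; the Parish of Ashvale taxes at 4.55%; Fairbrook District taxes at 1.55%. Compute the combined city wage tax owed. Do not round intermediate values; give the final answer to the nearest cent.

$3267.62

Ironhill Shire, 1 Jan – 6 Mar 2012: 66 days → $85000 × 1.5% × 66/366 = $229.9180
The Parish of Ashvale, 7 Mar – 12 Dec 2012: 281 days → $85000 × 4.55% × 281/366 = $2969.3101
Fairbrook District, 13 Dec – 31 Dec 2012: 19 days → $85000 × 1.55% × 19/366 = $68.3948
Total = $3267.6230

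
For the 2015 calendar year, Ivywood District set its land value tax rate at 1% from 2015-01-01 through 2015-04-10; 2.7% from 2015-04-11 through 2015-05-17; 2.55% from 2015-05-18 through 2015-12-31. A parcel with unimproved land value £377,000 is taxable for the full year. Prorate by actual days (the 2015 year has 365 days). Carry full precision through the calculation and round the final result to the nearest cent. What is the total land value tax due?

£8,069.87

2015-01-01 to 2015-04-10: 100 days at 1% → £377,000 × 1% × 100/365 = £1,032.8767
2015-04-11 to 2015-05-17: 37 days at 2.7% → £377,000 × 2.7% × 37/365 = £1,031.8438
2015-05-18 to 2015-12-31: 228 days at 2.55% → £377,000 × 2.55% × 228/365 = £6,005.1452
Total = £8,069.8658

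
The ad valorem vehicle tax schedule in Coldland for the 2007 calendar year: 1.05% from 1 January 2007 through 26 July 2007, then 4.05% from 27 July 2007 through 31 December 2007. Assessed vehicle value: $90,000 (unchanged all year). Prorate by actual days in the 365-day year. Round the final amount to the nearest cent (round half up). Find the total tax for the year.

1 January – 26 July 2007: 207 days at 1.05% → $90,000 × 1.05% × 207/365 = $535.9315
27 July – 31 December 2007: 158 days at 4.05% → $90,000 × 4.05% × 158/365 = $1,577.8356
Total = $2,113.7671

$2,113.77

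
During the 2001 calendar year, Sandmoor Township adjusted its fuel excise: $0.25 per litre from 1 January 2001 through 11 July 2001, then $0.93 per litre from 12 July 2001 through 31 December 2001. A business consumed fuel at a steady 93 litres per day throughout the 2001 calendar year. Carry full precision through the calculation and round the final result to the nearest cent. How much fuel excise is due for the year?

$19426.77

1 January – 11 July 2001: 192 days × 93 litres/day = 17,856 litres at $0.25/litre → $4464.00
12 July – 31 December 2001: 173 days × 93 litres/day = 16,089 litres at $0.93/litre → $14962.77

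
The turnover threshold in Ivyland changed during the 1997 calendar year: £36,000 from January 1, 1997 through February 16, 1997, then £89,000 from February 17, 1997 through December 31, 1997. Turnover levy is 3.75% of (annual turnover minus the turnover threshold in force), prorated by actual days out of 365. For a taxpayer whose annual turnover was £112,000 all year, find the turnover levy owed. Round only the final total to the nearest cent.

£1,118.42

January 1 – February 16, 1997: 47 days, exemption £36,000 → (£112,000 − £36,000) × 3.75% × 47/365 = £366.9863
February 17 – December 31, 1997: 318 days, exemption £89,000 → (£112,000 − £89,000) × 3.75% × 318/365 = £751.4384
Total = £1,118.4247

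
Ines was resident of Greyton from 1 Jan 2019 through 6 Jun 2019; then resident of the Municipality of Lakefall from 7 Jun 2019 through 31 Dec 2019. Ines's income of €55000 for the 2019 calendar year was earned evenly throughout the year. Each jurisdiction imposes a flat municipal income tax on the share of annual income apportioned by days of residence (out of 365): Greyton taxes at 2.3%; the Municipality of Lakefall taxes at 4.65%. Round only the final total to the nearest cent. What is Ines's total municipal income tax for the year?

€2001.55

Greyton, 1 Jan – 6 Jun 2019: 157 days → €55000 × 2.3% × 157/365 = €544.1233
The Municipality of Lakefall, 7 Jun – 31 Dec 2019: 208 days → €55000 × 4.65% × 208/365 = €1457.4247
Total = €2001.5479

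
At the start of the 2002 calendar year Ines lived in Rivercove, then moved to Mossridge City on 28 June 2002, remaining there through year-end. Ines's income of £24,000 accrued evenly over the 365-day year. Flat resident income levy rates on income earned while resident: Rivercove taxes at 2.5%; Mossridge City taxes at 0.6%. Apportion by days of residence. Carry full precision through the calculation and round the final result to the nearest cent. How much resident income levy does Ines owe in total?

£366.38

Rivercove, 1 January – 27 June 2002: 178 days → £24,000 × 2.5% × 178/365 = £292.6027
Mossridge City, 28 June – 31 December 2002: 187 days → £24,000 × 0.6% × 187/365 = £73.7753
Total = £366.3781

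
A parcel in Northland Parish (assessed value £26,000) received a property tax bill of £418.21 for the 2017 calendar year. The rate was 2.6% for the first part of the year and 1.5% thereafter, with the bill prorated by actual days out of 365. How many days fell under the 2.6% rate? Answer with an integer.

Let d = days at the first rate; then 365 − d days at the second rate.
£26,000 × [2.6%·d + 1.5%·(365−d)] / 365 = £418.21
Solving gives d = 36, so the new rate took effect on 6 Feb 2017.

36 days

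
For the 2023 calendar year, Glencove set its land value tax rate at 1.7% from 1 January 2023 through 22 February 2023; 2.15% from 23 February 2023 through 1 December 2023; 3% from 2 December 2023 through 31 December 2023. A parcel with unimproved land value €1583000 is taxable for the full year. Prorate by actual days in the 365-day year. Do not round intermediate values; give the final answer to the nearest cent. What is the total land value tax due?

1 January – 22 February 2023: 53 days at 1.7% → €1583000 × 1.7% × 53/365 = €3907.6247
23 February – 1 December 2023: 282 days at 2.15% → €1583000 × 2.15% × 282/365 = €26295.1479
2 December – 31 December 2023: 30 days at 3% → €1583000 × 3% × 30/365 = €3903.2877
Total = €34106.0603

€34106.06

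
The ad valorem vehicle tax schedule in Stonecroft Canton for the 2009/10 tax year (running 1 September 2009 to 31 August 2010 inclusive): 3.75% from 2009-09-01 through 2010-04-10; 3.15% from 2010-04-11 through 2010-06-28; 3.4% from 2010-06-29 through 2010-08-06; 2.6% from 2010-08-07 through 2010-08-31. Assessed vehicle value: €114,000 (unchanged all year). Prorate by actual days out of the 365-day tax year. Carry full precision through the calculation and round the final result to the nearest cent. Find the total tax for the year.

€3,994.53

2009-09-01 to 2010-04-10: 222 days at 3.75% → €114,000 × 3.75% × 222/365 = €2,600.1370
2010-04-11 to 2010-06-28: 79 days at 3.15% → €114,000 × 3.15% × 79/365 = €777.2301
2010-06-29 to 2010-08-06: 39 days at 3.4% → €114,000 × 3.4% × 39/365 = €414.1479
2010-08-07 to 2010-08-31: 25 days at 2.6% → €114,000 × 2.6% × 25/365 = €203.0137
Total = €3,994.5288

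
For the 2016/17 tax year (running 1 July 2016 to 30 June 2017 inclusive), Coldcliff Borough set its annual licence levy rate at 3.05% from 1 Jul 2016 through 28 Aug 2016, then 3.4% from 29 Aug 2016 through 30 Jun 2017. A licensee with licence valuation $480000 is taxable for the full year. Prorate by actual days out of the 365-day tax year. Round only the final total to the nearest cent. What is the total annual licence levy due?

1 Jul – 28 Aug 2016: 59 days at 3.05% → $480000 × 3.05% × 59/365 = $2366.4658
29 Aug 2016 – 30 Jun 2017: 306 days at 3.4% → $480000 × 3.4% × 306/365 = $13681.9726
Total = $16048.4384

$16048.44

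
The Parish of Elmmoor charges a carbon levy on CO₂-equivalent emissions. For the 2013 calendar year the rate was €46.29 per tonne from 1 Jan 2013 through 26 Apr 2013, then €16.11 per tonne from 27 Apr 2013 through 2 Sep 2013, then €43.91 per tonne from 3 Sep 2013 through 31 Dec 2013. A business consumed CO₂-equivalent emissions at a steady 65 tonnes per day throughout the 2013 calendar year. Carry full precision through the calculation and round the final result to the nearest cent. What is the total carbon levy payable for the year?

1 Jan – 26 Apr 2013: 116 days × 65 tonnes/day = 7,540 tonnes at €46.29/tonne → €349,026.60
27 Apr – 2 Sep 2013: 129 days × 65 tonnes/day = 8,385 tonnes at €16.11/tonne → €135,082.35
3 Sep – 31 Dec 2013: 120 days × 65 tonnes/day = 7,800 tonnes at €43.91/tonne → €342,498.00

€826,606.95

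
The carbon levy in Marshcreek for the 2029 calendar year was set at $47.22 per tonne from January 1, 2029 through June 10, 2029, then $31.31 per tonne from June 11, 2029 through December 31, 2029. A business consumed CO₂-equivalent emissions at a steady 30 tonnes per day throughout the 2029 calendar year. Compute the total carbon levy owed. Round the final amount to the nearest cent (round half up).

$419,689.80

January 1 – June 10, 2029: 161 days × 30 tonnes/day = 4,830 tonnes at $47.22/tonne → $228,072.60
June 11 – December 31, 2029: 204 days × 30 tonnes/day = 6,120 tonnes at $31.31/tonne → $191,617.20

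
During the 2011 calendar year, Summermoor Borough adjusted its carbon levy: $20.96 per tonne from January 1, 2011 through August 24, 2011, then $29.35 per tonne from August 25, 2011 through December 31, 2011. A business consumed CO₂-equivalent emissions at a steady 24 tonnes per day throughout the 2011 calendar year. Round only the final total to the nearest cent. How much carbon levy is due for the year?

$209,585.04

January 1 – August 24, 2011: 236 days × 24 tonnes/day = 5,664 tonnes at $20.96/tonne → $118,717.44
August 25 – December 31, 2011: 129 days × 24 tonnes/day = 3,096 tonnes at $29.35/tonne → $90,867.60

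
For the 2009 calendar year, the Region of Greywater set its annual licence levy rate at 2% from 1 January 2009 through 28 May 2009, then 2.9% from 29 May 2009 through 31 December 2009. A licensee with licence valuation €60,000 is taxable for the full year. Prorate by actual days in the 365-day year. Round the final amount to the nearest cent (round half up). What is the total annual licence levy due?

1 January – 28 May 2009: 148 days at 2% → €60,000 × 2% × 148/365 = €486.5753
29 May – 31 December 2009: 217 days at 2.9% → €60,000 × 2.9% × 217/365 = €1,034.4658
Total = €1,521.0411

€1,521.04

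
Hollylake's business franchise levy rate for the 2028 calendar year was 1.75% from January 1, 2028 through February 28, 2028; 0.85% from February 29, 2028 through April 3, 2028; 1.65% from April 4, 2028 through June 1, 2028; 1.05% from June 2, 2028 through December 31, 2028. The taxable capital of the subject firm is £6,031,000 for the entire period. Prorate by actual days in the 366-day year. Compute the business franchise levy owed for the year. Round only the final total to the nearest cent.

January 1 – February 28, 2028: 59 days at 1.75% → £6,031,000 × 1.75% × 59/366 = £17,013.6817
February 29 – April 3, 2028: 35 days at 0.85% → £6,031,000 × 0.85% × 35/366 = £4,902.2473
April 4 – June 1, 2028: 59 days at 1.65% → £6,031,000 × 1.65% × 59/366 = £16,041.4713
June 2 – December 31, 2028: 213 days at 1.05% → £6,031,000 × 1.05% × 213/366 = £36,853.3648
Total = £74,810.7650

£74,810.77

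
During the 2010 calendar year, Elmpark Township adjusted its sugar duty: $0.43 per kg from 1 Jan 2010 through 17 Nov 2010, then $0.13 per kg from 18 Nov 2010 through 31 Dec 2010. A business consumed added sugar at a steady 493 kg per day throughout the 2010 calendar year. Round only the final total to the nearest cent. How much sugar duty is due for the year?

$70,868.75

1 Jan – 17 Nov 2010: 321 days × 493 kg/day = 158,253 kg at $0.43/kg → $68,048.79
18 Nov – 31 Dec 2010: 44 days × 493 kg/day = 21,692 kg at $0.13/kg → $2,819.96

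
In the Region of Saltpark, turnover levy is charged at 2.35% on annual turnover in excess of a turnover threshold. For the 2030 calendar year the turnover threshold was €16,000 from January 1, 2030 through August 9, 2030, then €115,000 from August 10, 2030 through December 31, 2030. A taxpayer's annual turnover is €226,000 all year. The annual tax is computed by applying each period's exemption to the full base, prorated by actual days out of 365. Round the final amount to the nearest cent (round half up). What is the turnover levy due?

€4,017.15

January 1 – August 9, 2030: 221 days, exemption €16,000 → (€226,000 − €16,000) × 2.35% × 221/365 = €2,988.0411
August 10 – December 31, 2030: 144 days, exemption €115,000 → (€226,000 − €115,000) × 2.35% × 144/365 = €1,029.1068
Total = €4,017.1479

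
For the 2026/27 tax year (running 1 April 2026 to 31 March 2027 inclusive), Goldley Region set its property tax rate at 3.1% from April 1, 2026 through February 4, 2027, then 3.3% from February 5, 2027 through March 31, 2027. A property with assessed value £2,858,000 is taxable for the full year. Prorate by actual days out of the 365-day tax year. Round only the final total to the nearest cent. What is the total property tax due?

£89,459.32

April 1, 2026 – February 4, 2027: 310 days at 3.1% → £2,858,000 × 3.1% × 310/365 = £75,247.6164
February 5 – March 31, 2027: 55 days at 3.3% → £2,858,000 × 3.3% × 55/365 = £14,211.6986
Total = £89,459.3151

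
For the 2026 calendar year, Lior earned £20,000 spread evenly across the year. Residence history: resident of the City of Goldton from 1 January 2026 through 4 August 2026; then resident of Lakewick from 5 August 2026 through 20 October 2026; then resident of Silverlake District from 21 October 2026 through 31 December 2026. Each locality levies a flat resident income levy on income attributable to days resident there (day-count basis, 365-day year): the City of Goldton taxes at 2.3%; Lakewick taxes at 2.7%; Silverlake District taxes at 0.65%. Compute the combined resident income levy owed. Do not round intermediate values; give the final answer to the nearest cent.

£411.78

The City of Goldton, 1 January – 4 August 2026: 216 days → £20,000 × 2.3% × 216/365 = £272.2192
Lakewick, 5 August – 20 October 2026: 77 days → £20,000 × 2.7% × 77/365 = £113.9178
Silverlake District, 21 October – 31 December 2026: 72 days → £20,000 × 0.65% × 72/365 = £25.6438
Total = £411.7808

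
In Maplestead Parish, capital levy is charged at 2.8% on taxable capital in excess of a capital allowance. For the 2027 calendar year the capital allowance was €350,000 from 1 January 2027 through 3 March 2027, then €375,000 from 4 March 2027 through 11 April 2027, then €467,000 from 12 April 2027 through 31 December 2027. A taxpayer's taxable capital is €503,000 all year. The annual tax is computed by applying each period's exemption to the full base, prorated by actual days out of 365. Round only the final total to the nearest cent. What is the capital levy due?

1 January – 3 March 2027: 62 days, exemption €350,000 → (€503,000 − €350,000) × 2.8% × 62/365 = €727.6932
4 March – 11 April 2027: 39 days, exemption €375,000 → (€503,000 − €375,000) × 2.8% × 39/365 = €382.9479
12 April – 31 December 2027: 264 days, exemption €467,000 → (€503,000 − €467,000) × 2.8% × 264/365 = €729.0740
Total = €1,839.7151

€1,839.72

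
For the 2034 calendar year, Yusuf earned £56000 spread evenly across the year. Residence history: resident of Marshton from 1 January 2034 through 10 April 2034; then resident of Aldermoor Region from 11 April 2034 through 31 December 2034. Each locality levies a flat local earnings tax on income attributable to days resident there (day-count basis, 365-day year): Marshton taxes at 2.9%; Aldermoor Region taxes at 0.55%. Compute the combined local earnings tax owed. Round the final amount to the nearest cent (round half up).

Marshton, 1 January – 10 April 2034: 100 days → £56000 × 2.9% × 100/365 = £444.9315
Aldermoor Region, 11 April – 31 December 2034: 265 days → £56000 × 0.55% × 265/365 = £223.6164
Total = £668.5479

£668.55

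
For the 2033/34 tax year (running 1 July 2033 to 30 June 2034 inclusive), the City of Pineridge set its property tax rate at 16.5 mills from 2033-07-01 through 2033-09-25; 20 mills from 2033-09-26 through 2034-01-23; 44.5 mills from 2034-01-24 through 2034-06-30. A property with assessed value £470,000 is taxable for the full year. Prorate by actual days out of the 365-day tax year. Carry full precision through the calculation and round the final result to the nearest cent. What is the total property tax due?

2033-07-01 to 2033-09-25: 87 days at 16.5 mills → £470,000 × 1.65% × 87/365 = £1,848.4521
2033-09-26 to 2034-01-23: 120 days at 20 mills → £470,000 × 2% × 120/365 = £3,090.4110
2034-01-24 to 2034-06-30: 158 days at 44.5 mills → £470,000 × 4.45% × 158/365 = £9,053.6164
Total = £13,992.4795

£13,992.48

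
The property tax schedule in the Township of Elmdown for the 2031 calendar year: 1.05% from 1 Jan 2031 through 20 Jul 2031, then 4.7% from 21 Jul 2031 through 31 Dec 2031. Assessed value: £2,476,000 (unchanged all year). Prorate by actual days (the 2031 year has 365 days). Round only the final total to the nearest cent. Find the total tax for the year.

1 Jan – 20 Jul 2031: 201 days at 1.05% → £2,476,000 × 1.05% × 201/365 = £14,316.7068
21 Jul – 31 Dec 2031: 164 days at 4.7% → £2,476,000 × 4.7% × 164/365 = £52,287.6932
Total = £66,604.4000

£66,604.40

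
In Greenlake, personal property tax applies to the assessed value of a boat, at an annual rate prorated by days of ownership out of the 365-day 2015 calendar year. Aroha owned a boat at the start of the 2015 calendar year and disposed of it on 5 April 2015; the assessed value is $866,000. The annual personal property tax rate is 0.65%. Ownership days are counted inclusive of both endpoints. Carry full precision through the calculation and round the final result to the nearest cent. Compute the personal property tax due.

$1,465.08

Days held (1 January – 5 April 2015): 95 out of 365
Tax = $866,000 × 0.65% × 95/365 = $1,465.0822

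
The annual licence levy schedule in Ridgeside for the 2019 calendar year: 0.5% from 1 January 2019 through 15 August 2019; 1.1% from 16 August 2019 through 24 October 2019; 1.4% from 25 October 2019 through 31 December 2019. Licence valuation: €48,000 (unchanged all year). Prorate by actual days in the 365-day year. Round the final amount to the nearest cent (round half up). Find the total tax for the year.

1 January – 15 August 2019: 227 days at 0.5% → €48,000 × 0.5% × 227/365 = €149.2603
16 August – 24 October 2019: 70 days at 1.1% → €48,000 × 1.1% × 70/365 = €101.2603
25 October – 31 December 2019: 68 days at 1.4% → €48,000 × 1.4% × 68/365 = €125.1945
Total = €375.7151

€375.72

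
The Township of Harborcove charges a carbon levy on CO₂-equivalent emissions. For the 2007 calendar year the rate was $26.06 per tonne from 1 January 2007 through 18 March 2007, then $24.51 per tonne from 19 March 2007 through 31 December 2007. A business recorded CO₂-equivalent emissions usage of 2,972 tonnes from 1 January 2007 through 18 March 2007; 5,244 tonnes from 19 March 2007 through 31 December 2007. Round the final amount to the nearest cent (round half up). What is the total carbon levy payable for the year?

$205,980.76

1 January – 18 March 2007: 2,972 tonnes at $26.06/tonne → $77,450.32
19 March – 31 December 2007: 5,244 tonnes at $24.51/tonne → $128,530.44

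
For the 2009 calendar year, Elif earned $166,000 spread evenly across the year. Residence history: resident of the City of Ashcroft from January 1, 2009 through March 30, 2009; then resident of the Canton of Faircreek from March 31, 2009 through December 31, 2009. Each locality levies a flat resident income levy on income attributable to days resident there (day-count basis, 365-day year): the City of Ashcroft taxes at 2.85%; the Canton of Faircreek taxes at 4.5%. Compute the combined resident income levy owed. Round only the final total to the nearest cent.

$6,802.13

The City of Ashcroft, January 1 – March 30, 2009: 89 days → $166,000 × 2.85% × 89/365 = $1,153.5863
The Canton of Faircreek, March 31 – December 31, 2009: 276 days → $166,000 × 4.5% × 276/365 = $5,648.5479
Total = $6,802.1342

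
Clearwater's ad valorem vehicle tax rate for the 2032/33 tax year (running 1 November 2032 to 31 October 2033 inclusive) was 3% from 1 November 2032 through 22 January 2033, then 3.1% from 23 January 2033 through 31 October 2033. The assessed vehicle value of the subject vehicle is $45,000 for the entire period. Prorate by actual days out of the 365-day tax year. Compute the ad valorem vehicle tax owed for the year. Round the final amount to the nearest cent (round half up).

1 November 2032 – 22 January 2033: 83 days at 3% → $45,000 × 3% × 83/365 = $306.9863
23 January – 31 October 2033: 282 days at 3.1% → $45,000 × 3.1% × 282/365 = $1,077.7808
Total = $1,384.7671

$1,384.77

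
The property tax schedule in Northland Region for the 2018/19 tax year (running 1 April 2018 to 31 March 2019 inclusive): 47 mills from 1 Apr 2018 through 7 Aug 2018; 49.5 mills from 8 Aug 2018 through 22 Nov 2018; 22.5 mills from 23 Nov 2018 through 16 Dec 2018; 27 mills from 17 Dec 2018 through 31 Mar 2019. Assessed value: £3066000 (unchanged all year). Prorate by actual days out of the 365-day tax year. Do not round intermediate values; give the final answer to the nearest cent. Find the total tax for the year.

1 Apr – 7 Aug 2018: 129 days at 47 mills → £3066000 × 4.7% × 129/365 = £50929.2000
8 Aug – 22 Nov 2018: 107 days at 49.5 mills → £3066000 × 4.95% × 107/365 = £44490.6000
23 Nov – 16 Dec 2018: 24 days at 22.5 mills → £3066000 × 2.25% × 24/365 = £4536.0000
17 Dec 2018 – 31 Mar 2019: 105 days at 27 mills → £3066000 × 2.7% × 105/365 = £23814.0000
Total = £123769.8000

£123769.80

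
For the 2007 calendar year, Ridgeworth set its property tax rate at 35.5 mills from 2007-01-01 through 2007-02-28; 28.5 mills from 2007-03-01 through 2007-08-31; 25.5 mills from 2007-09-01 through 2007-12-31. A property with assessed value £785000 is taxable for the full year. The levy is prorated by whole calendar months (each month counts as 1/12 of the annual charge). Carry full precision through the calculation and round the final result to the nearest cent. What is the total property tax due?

2007-01-01 to 2007-02-28: 2 months at 35.5 mills → £785000 × 3.55% × 2/12 = £4644.5833
2007-03-01 to 2007-08-31: 6 months at 28.5 mills → £785000 × 2.85% × 6/12 = £11186.2500
2007-09-01 to 2007-12-31: 4 months at 25.5 mills → £785000 × 2.55% × 4/12 = £6672.5000
Total = £22503.3333

£22503.33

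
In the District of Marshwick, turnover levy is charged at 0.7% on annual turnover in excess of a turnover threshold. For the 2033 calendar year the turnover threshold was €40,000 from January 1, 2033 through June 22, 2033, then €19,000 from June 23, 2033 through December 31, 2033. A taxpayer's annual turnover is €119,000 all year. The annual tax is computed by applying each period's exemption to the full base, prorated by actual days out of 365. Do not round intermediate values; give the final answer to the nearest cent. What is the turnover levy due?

January 1 – June 22, 2033: 173 days, exemption €40,000 → (€119,000 − €40,000) × 0.7% × 173/365 = €262.1068
June 23 – December 31, 2033: 192 days, exemption €19,000 → (€119,000 − €19,000) × 0.7% × 192/365 = €368.2192
Total = €630.3260

€630.33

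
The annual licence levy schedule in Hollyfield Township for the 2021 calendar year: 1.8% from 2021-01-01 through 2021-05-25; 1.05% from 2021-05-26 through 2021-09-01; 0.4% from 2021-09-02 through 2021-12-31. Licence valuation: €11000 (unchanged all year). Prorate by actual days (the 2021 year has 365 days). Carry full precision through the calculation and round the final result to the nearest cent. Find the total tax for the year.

2021-01-01 to 2021-05-25: 145 days at 1.8% → €11000 × 1.8% × 145/365 = €78.6575
2021-05-26 to 2021-09-01: 99 days at 1.05% → €11000 × 1.05% × 99/365 = €31.3274
2021-09-02 to 2021-12-31: 121 days at 0.4% → €11000 × 0.4% × 121/365 = €14.5863
Total = €124.5712

€124.57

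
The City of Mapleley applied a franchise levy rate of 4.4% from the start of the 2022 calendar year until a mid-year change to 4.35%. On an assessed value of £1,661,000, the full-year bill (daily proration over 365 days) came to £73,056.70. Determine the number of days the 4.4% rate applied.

Let d = days at the first rate; then 365 − d days at the second rate.
£1,661,000 × [4.4%·d + 4.35%·(365−d)] / 365 = £73,056.70
Solving gives d = 353, so the new rate took effect on December 20, 2022.

353 days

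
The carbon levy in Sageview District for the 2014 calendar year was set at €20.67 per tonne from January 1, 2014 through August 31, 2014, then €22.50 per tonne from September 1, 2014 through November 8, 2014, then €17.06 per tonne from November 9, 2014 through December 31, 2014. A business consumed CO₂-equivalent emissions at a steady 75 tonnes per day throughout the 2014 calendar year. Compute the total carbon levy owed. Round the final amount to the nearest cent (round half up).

€560,961.75

January 1 – August 31, 2014: 243 days × 75 tonnes/day = 18,225 tonnes at €20.67/tonne → €376,710.75
September 1 – November 8, 2014: 69 days × 75 tonnes/day = 5,175 tonnes at €22.50/tonne → €116,437.50
November 9 – December 31, 2014: 53 days × 75 tonnes/day = 3,975 tonnes at €17.06/tonne → €67,813.50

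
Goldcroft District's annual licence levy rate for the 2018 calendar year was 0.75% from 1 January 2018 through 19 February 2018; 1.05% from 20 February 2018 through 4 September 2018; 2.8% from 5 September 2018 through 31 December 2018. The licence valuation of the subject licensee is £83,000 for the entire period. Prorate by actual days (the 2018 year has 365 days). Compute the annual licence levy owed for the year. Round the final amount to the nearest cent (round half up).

1 January – 19 February 2018: 50 days at 0.75% → £83,000 × 0.75% × 50/365 = £85.2740
20 February – 4 September 2018: 197 days at 1.05% → £83,000 × 1.05% × 197/365 = £470.3712
5 September – 31 December 2018: 118 days at 2.8% → £83,000 × 2.8% × 118/365 = £751.3205
Total = £1,306.9658

£1,306.97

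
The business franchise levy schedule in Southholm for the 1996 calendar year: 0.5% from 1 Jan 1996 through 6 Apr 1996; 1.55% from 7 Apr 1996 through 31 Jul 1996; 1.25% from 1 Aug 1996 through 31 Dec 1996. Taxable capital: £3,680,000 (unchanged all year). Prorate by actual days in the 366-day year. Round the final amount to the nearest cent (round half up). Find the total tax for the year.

£42,184.26

1 Jan – 6 Apr 1996: 97 days at 0.5% → £3,680,000 × 0.5% × 97/366 = £4,876.5027
7 Apr – 31 Jul 1996: 116 days at 1.55% → £3,680,000 × 1.55% × 116/366 = £18,078.2514
1 Aug – 31 Dec 1996: 153 days at 1.25% → £3,680,000 × 1.25% × 153/366 = £19,229.5082
Total = £42,184.2623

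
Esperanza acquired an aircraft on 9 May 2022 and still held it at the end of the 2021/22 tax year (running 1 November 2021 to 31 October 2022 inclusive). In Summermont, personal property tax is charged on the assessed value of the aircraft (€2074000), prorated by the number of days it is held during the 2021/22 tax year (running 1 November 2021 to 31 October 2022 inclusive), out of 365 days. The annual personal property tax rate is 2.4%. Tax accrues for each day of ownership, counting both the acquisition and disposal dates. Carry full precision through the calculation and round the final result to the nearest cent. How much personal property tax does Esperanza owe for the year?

Days held (9 May – 31 October 2022): 176 out of 365
Tax = €2074000 × 2.4% × 176/365 = €24001.5781

€24001.58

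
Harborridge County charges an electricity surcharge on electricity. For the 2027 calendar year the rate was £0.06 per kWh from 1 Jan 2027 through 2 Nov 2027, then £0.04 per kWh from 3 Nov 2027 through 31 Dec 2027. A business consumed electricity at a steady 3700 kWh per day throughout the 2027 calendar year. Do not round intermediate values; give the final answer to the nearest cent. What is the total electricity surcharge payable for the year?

1 Jan – 2 Nov 2027: 306 days × 3700 kWh/day = 1,132,200 kWh at £0.06/kWh → £67,932.00
3 Nov – 31 Dec 2027: 59 days × 3700 kWh/day = 218,300 kWh at £0.04/kWh → £8,732.00

£76,664.00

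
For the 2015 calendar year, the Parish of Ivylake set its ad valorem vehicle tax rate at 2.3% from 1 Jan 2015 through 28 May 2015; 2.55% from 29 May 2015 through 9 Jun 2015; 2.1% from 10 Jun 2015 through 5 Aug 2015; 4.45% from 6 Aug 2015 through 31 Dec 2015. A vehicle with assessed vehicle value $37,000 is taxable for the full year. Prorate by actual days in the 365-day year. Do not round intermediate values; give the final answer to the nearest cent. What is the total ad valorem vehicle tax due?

1 Jan – 28 May 2015: 148 days at 2.3% → $37,000 × 2.3% × 148/365 = $345.0630
29 May – 9 Jun 2015: 12 days at 2.55% → $37,000 × 2.55% × 12/365 = $31.0192
10 Jun – 5 Aug 2015: 57 days at 2.1% → $37,000 × 2.1% × 57/365 = $121.3397
6 Aug – 31 Dec 2015: 148 days at 4.45% → $37,000 × 4.45% × 148/365 = $667.6219
Total = $1,165.0438

$1,165.04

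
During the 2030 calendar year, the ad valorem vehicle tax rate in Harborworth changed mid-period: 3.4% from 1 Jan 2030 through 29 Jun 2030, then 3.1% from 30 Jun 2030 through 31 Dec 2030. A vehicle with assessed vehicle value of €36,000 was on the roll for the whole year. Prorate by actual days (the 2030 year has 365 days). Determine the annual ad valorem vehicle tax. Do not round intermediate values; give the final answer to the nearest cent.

€1,169.26

1 Jan – 29 Jun 2030: 180 days at 3.4% → €36,000 × 3.4% × 180/365 = €603.6164
30 Jun – 31 Dec 2030: 185 days at 3.1% → €36,000 × 3.1% × 185/365 = €565.6438
Total = €1,169.2603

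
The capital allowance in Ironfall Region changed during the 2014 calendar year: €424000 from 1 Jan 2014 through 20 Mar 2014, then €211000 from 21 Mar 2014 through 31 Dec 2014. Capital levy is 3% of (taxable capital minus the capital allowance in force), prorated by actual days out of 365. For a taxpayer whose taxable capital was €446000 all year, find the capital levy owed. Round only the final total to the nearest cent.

€5666.96

1 Jan – 20 Mar 2014: 79 days, exemption €424000 → (€446000 − €424000) × 3% × 79/365 = €142.8493
21 Mar – 31 Dec 2014: 286 days, exemption €211000 → (€446000 − €211000) × 3% × 286/365 = €5524.1096
Total = €5666.9589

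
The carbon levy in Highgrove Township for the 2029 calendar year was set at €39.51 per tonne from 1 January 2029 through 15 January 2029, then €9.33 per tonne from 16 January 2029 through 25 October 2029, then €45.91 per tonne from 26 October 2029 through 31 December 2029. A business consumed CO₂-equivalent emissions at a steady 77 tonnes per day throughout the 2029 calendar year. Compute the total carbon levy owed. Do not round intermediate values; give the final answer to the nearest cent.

€485,793.77

1 January – 15 January 2029: 15 days × 77 tonnes/day = 1,155 tonnes at €39.51/tonne → €45,634.05
16 January – 25 October 2029: 283 days × 77 tonnes/day = 21,791 tonnes at €9.33/tonne → €203,310.03
26 October – 31 December 2029: 67 days × 77 tonnes/day = 5,159 tonnes at €45.91/tonne → €236,849.69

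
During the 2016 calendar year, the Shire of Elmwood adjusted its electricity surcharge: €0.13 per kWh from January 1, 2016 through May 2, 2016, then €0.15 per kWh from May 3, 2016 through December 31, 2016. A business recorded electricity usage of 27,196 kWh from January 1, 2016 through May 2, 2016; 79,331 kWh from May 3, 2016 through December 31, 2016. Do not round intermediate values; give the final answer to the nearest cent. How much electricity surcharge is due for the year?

January 1 – May 2, 2016: 27,196 kWh at €0.13/kWh → €3535.48
May 3 – December 31, 2016: 79,331 kWh at €0.15/kWh → €11899.65

€15435.13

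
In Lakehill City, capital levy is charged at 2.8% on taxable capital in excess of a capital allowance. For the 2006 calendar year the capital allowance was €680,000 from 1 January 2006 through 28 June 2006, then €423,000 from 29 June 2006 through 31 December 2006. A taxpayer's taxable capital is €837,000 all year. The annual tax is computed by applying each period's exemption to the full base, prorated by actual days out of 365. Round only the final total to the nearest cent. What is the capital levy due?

€8,063.00

1 January – 28 June 2006: 179 days, exemption €680,000 → (€837,000 − €680,000) × 2.8% × 179/365 = €2,155.8466
29 June – 31 December 2006: 186 days, exemption €423,000 → (€837,000 − €423,000) × 2.8% × 186/365 = €5,907.1562
Total = €8,063.0027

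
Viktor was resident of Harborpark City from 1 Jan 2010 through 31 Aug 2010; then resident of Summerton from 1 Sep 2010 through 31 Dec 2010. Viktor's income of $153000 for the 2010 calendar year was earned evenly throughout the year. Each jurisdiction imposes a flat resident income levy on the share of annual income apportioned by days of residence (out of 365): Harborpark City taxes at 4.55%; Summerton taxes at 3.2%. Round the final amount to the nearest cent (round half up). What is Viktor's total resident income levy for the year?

$6271.11

Harborpark City, 1 Jan – 31 Aug 2010: 243 days → $153000 × 4.55% × 243/365 = $4634.6425
Summerton, 1 Sep – 31 Dec 2010: 122 days → $153000 × 3.2% × 122/365 = $1636.4712
Total = $6271.1137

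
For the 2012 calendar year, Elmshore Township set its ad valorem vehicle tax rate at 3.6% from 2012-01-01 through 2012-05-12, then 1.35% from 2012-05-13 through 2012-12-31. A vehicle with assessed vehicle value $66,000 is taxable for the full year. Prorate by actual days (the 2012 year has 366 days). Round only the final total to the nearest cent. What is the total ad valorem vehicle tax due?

2012-01-01 to 2012-05-12: 133 days at 3.6% → $66,000 × 3.6% × 133/366 = $863.4098
2012-05-13 to 2012-12-31: 233 days at 1.35% → $66,000 × 1.35% × 233/366 = $567.2213
Total = $1,430.6311

$1,430.63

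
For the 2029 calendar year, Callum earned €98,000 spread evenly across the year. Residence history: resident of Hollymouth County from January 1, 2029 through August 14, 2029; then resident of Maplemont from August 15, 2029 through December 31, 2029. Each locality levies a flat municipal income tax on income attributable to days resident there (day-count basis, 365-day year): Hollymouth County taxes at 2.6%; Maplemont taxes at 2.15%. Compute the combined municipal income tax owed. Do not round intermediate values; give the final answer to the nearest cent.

€2,380.06

Hollymouth County, January 1 – August 14, 2029: 226 days → €98,000 × 2.6% × 226/365 = €1,577.6658
Maplemont, August 15 – December 31, 2029: 139 days → €98,000 × 2.15% × 139/365 = €802.3918
Total = €2,380.0575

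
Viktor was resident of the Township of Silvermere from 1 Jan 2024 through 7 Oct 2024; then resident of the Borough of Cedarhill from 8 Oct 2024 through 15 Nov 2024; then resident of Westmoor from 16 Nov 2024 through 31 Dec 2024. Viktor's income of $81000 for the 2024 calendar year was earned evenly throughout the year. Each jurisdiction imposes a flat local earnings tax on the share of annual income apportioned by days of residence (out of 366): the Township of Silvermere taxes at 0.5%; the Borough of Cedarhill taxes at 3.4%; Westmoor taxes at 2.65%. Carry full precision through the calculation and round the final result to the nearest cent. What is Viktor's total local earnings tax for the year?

$874.18

The Township of Silvermere, 1 Jan – 7 Oct 2024: 281 days → $81000 × 0.5% × 281/366 = $310.9426
The Borough of Cedarhill, 8 Oct – 15 Nov 2024: 39 days → $81000 × 3.4% × 39/366 = $293.4590
Westmoor, 16 Nov – 31 Dec 2024: 46 days → $81000 × 2.65% × 46/366 = $269.7787
Total = $874.1803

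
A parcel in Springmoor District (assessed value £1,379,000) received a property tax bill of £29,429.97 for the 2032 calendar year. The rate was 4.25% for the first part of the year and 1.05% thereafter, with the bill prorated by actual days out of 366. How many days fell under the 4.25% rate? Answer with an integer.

Let d = days at the first rate; then 366 − d days at the second rate.
£1,379,000 × [4.25%·d + 1.05%·(366−d)] / 366 = £29,429.97
Solving gives d = 124, so the new rate took effect on May 4, 2032.

124 days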